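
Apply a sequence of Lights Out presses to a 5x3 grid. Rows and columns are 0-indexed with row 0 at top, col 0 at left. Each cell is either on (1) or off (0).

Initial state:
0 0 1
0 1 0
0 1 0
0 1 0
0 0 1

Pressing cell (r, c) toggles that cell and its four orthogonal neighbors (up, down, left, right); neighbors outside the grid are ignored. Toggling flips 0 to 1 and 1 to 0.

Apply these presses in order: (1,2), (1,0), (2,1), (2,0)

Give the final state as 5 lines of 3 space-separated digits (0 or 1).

Answer: 1 0 0
0 0 1
1 1 0
1 0 0
0 0 1

Derivation:
After press 1 at (1,2):
0 0 0
0 0 1
0 1 1
0 1 0
0 0 1

After press 2 at (1,0):
1 0 0
1 1 1
1 1 1
0 1 0
0 0 1

After press 3 at (2,1):
1 0 0
1 0 1
0 0 0
0 0 0
0 0 1

After press 4 at (2,0):
1 0 0
0 0 1
1 1 0
1 0 0
0 0 1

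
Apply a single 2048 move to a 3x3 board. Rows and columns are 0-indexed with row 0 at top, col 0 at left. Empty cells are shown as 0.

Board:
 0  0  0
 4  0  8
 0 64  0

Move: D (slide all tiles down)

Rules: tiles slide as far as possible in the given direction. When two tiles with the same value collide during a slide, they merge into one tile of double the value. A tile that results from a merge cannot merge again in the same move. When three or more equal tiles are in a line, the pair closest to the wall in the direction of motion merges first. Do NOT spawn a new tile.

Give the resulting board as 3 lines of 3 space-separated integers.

Slide down:
col 0: [0, 4, 0] -> [0, 0, 4]
col 1: [0, 0, 64] -> [0, 0, 64]
col 2: [0, 8, 0] -> [0, 0, 8]

Answer:  0  0  0
 0  0  0
 4 64  8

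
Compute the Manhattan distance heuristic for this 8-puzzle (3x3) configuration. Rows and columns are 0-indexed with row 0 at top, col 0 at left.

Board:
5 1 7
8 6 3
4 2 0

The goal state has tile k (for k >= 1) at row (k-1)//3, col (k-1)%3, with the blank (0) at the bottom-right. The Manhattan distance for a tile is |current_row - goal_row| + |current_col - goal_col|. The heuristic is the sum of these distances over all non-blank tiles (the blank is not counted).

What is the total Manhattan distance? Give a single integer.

Tile 5: at (0,0), goal (1,1), distance |0-1|+|0-1| = 2
Tile 1: at (0,1), goal (0,0), distance |0-0|+|1-0| = 1
Tile 7: at (0,2), goal (2,0), distance |0-2|+|2-0| = 4
Tile 8: at (1,0), goal (2,1), distance |1-2|+|0-1| = 2
Tile 6: at (1,1), goal (1,2), distance |1-1|+|1-2| = 1
Tile 3: at (1,2), goal (0,2), distance |1-0|+|2-2| = 1
Tile 4: at (2,0), goal (1,0), distance |2-1|+|0-0| = 1
Tile 2: at (2,1), goal (0,1), distance |2-0|+|1-1| = 2
Sum: 2 + 1 + 4 + 2 + 1 + 1 + 1 + 2 = 14

Answer: 14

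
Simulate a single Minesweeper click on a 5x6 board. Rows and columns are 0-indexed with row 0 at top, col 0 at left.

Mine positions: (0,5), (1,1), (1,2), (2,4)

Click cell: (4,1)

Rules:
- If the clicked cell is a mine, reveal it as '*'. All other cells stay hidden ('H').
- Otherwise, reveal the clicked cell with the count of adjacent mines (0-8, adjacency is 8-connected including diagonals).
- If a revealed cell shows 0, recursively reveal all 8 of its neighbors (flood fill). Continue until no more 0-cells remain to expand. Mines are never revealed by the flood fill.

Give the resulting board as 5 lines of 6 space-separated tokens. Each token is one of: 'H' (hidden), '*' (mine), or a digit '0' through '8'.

H H H H H H
H H H H H H
1 2 2 2 H H
0 0 0 1 1 1
0 0 0 0 0 0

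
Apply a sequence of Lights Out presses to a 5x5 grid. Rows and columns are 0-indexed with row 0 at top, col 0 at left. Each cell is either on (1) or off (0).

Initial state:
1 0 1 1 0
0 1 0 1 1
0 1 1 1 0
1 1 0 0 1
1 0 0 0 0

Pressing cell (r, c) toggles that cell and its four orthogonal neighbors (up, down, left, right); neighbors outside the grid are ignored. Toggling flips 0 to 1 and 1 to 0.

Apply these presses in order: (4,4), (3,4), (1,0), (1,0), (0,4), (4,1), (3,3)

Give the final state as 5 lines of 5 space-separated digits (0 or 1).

Answer: 1 0 1 0 1
0 1 0 1 0
0 1 1 0 1
1 0 1 0 0
0 1 1 0 0

Derivation:
After press 1 at (4,4):
1 0 1 1 0
0 1 0 1 1
0 1 1 1 0
1 1 0 0 0
1 0 0 1 1

After press 2 at (3,4):
1 0 1 1 0
0 1 0 1 1
0 1 1 1 1
1 1 0 1 1
1 0 0 1 0

After press 3 at (1,0):
0 0 1 1 0
1 0 0 1 1
1 1 1 1 1
1 1 0 1 1
1 0 0 1 0

After press 4 at (1,0):
1 0 1 1 0
0 1 0 1 1
0 1 1 1 1
1 1 0 1 1
1 0 0 1 0

After press 5 at (0,4):
1 0 1 0 1
0 1 0 1 0
0 1 1 1 1
1 1 0 1 1
1 0 0 1 0

After press 6 at (4,1):
1 0 1 0 1
0 1 0 1 0
0 1 1 1 1
1 0 0 1 1
0 1 1 1 0

After press 7 at (3,3):
1 0 1 0 1
0 1 0 1 0
0 1 1 0 1
1 0 1 0 0
0 1 1 0 0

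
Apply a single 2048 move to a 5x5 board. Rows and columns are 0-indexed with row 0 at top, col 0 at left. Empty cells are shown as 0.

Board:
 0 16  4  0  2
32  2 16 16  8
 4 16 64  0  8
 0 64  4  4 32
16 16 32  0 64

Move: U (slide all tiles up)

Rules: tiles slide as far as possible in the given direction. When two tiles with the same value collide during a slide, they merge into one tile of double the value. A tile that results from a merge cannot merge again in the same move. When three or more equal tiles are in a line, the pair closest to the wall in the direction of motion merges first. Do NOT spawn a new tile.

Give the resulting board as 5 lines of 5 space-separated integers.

Slide up:
col 0: [0, 32, 4, 0, 16] -> [32, 4, 16, 0, 0]
col 1: [16, 2, 16, 64, 16] -> [16, 2, 16, 64, 16]
col 2: [4, 16, 64, 4, 32] -> [4, 16, 64, 4, 32]
col 3: [0, 16, 0, 4, 0] -> [16, 4, 0, 0, 0]
col 4: [2, 8, 8, 32, 64] -> [2, 16, 32, 64, 0]

Answer: 32 16  4 16  2
 4  2 16  4 16
16 16 64  0 32
 0 64  4  0 64
 0 16 32  0  0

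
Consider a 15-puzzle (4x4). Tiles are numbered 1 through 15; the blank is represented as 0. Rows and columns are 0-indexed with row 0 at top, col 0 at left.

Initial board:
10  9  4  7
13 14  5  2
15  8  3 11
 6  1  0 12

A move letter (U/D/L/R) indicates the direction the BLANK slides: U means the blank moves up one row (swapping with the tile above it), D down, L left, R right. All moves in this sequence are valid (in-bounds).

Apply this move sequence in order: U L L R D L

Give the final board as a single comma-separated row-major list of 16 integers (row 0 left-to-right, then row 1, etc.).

After move 1 (U):
10  9  4  7
13 14  5  2
15  8  0 11
 6  1  3 12

After move 2 (L):
10  9  4  7
13 14  5  2
15  0  8 11
 6  1  3 12

After move 3 (L):
10  9  4  7
13 14  5  2
 0 15  8 11
 6  1  3 12

After move 4 (R):
10  9  4  7
13 14  5  2
15  0  8 11
 6  1  3 12

After move 5 (D):
10  9  4  7
13 14  5  2
15  1  8 11
 6  0  3 12

After move 6 (L):
10  9  4  7
13 14  5  2
15  1  8 11
 0  6  3 12

Answer: 10, 9, 4, 7, 13, 14, 5, 2, 15, 1, 8, 11, 0, 6, 3, 12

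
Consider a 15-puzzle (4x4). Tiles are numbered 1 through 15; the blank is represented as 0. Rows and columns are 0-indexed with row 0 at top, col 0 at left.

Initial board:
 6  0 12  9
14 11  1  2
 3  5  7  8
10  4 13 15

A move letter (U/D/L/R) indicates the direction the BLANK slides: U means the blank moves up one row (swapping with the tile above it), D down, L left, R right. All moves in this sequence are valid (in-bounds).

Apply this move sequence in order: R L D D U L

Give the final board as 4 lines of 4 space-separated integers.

Answer:  6 11 12  9
 0 14  1  2
 3  5  7  8
10  4 13 15

Derivation:
After move 1 (R):
 6 12  0  9
14 11  1  2
 3  5  7  8
10  4 13 15

After move 2 (L):
 6  0 12  9
14 11  1  2
 3  5  7  8
10  4 13 15

After move 3 (D):
 6 11 12  9
14  0  1  2
 3  5  7  8
10  4 13 15

After move 4 (D):
 6 11 12  9
14  5  1  2
 3  0  7  8
10  4 13 15

After move 5 (U):
 6 11 12  9
14  0  1  2
 3  5  7  8
10  4 13 15

After move 6 (L):
 6 11 12  9
 0 14  1  2
 3  5  7  8
10  4 13 15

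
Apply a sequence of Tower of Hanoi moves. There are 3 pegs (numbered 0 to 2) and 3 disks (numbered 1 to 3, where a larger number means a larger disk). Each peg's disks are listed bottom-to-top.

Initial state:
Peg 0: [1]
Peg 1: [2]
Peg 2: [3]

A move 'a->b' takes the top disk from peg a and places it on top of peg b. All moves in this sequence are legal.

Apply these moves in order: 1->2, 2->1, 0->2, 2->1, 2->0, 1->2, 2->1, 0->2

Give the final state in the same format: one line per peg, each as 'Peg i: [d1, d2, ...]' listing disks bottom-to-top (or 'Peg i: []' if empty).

After move 1 (1->2):
Peg 0: [1]
Peg 1: []
Peg 2: [3, 2]

After move 2 (2->1):
Peg 0: [1]
Peg 1: [2]
Peg 2: [3]

After move 3 (0->2):
Peg 0: []
Peg 1: [2]
Peg 2: [3, 1]

After move 4 (2->1):
Peg 0: []
Peg 1: [2, 1]
Peg 2: [3]

After move 5 (2->0):
Peg 0: [3]
Peg 1: [2, 1]
Peg 2: []

After move 6 (1->2):
Peg 0: [3]
Peg 1: [2]
Peg 2: [1]

After move 7 (2->1):
Peg 0: [3]
Peg 1: [2, 1]
Peg 2: []

After move 8 (0->2):
Peg 0: []
Peg 1: [2, 1]
Peg 2: [3]

Answer: Peg 0: []
Peg 1: [2, 1]
Peg 2: [3]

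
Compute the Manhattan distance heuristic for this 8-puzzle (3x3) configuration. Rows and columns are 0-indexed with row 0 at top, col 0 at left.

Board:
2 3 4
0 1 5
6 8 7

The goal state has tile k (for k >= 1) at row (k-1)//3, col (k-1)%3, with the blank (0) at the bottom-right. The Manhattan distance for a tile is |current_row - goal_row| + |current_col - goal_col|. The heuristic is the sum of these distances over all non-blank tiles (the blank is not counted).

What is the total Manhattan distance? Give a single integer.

Answer: 13

Derivation:
Tile 2: at (0,0), goal (0,1), distance |0-0|+|0-1| = 1
Tile 3: at (0,1), goal (0,2), distance |0-0|+|1-2| = 1
Tile 4: at (0,2), goal (1,0), distance |0-1|+|2-0| = 3
Tile 1: at (1,1), goal (0,0), distance |1-0|+|1-0| = 2
Tile 5: at (1,2), goal (1,1), distance |1-1|+|2-1| = 1
Tile 6: at (2,0), goal (1,2), distance |2-1|+|0-2| = 3
Tile 8: at (2,1), goal (2,1), distance |2-2|+|1-1| = 0
Tile 7: at (2,2), goal (2,0), distance |2-2|+|2-0| = 2
Sum: 1 + 1 + 3 + 2 + 1 + 3 + 0 + 2 = 13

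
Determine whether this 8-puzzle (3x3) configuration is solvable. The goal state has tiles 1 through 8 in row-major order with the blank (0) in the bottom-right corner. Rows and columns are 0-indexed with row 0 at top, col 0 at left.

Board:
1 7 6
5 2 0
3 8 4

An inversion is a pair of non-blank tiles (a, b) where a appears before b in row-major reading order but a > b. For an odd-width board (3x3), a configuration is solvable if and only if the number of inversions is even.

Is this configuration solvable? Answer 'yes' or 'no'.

Inversions (pairs i<j in row-major order where tile[i] > tile[j] > 0): 13
13 is odd, so the puzzle is not solvable.

Answer: no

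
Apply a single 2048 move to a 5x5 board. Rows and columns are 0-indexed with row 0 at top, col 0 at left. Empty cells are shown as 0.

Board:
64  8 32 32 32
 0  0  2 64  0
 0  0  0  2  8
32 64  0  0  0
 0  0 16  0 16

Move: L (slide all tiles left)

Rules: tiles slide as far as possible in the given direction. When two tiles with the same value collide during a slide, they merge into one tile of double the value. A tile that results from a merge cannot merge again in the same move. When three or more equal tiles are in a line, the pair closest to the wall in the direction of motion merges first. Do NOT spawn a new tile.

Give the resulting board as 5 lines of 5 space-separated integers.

Slide left:
row 0: [64, 8, 32, 32, 32] -> [64, 8, 64, 32, 0]
row 1: [0, 0, 2, 64, 0] -> [2, 64, 0, 0, 0]
row 2: [0, 0, 0, 2, 8] -> [2, 8, 0, 0, 0]
row 3: [32, 64, 0, 0, 0] -> [32, 64, 0, 0, 0]
row 4: [0, 0, 16, 0, 16] -> [32, 0, 0, 0, 0]

Answer: 64  8 64 32  0
 2 64  0  0  0
 2  8  0  0  0
32 64  0  0  0
32  0  0  0  0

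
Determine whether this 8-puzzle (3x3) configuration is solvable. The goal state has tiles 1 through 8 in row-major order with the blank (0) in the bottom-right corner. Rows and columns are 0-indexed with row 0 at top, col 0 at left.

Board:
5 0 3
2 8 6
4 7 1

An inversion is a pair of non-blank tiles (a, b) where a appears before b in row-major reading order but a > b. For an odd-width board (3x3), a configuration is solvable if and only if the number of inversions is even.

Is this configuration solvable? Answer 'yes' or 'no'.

Answer: no

Derivation:
Inversions (pairs i<j in row-major order where tile[i] > tile[j] > 0): 15
15 is odd, so the puzzle is not solvable.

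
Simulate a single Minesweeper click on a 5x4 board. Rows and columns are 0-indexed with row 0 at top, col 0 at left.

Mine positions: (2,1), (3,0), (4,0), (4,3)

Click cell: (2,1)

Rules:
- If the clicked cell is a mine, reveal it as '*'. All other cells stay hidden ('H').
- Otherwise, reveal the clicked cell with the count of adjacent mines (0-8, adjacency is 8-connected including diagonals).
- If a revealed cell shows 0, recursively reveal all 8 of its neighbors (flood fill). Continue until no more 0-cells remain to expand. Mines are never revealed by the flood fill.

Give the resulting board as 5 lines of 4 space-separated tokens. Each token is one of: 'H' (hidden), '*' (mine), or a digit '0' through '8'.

H H H H
H H H H
H * H H
H H H H
H H H H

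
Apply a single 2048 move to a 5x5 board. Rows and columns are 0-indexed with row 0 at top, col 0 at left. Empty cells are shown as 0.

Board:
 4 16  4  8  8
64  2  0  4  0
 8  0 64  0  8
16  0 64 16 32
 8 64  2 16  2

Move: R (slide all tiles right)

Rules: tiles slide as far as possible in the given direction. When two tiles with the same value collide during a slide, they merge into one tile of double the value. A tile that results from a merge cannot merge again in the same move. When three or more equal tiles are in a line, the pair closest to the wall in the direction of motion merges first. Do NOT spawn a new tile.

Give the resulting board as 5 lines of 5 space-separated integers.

Slide right:
row 0: [4, 16, 4, 8, 8] -> [0, 4, 16, 4, 16]
row 1: [64, 2, 0, 4, 0] -> [0, 0, 64, 2, 4]
row 2: [8, 0, 64, 0, 8] -> [0, 0, 8, 64, 8]
row 3: [16, 0, 64, 16, 32] -> [0, 16, 64, 16, 32]
row 4: [8, 64, 2, 16, 2] -> [8, 64, 2, 16, 2]

Answer:  0  4 16  4 16
 0  0 64  2  4
 0  0  8 64  8
 0 16 64 16 32
 8 64  2 16  2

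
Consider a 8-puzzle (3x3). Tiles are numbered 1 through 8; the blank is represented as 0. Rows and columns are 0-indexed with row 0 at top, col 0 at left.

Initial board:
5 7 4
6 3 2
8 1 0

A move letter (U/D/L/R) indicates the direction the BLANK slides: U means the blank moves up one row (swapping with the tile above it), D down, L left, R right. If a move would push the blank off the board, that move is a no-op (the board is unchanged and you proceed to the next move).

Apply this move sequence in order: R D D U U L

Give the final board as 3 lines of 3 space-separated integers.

Answer: 5 0 7
6 3 4
8 1 2

Derivation:
After move 1 (R):
5 7 4
6 3 2
8 1 0

After move 2 (D):
5 7 4
6 3 2
8 1 0

After move 3 (D):
5 7 4
6 3 2
8 1 0

After move 4 (U):
5 7 4
6 3 0
8 1 2

After move 5 (U):
5 7 0
6 3 4
8 1 2

After move 6 (L):
5 0 7
6 3 4
8 1 2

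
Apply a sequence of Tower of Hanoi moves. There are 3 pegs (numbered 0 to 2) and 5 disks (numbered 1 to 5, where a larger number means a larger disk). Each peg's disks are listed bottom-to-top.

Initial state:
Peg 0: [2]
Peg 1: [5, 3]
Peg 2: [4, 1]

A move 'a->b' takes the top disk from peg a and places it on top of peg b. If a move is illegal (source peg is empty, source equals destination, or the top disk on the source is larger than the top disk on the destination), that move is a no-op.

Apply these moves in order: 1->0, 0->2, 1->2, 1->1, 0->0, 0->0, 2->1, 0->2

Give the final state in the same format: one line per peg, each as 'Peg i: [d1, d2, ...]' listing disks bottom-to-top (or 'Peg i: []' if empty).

After move 1 (1->0):
Peg 0: [2]
Peg 1: [5, 3]
Peg 2: [4, 1]

After move 2 (0->2):
Peg 0: [2]
Peg 1: [5, 3]
Peg 2: [4, 1]

After move 3 (1->2):
Peg 0: [2]
Peg 1: [5, 3]
Peg 2: [4, 1]

After move 4 (1->1):
Peg 0: [2]
Peg 1: [5, 3]
Peg 2: [4, 1]

After move 5 (0->0):
Peg 0: [2]
Peg 1: [5, 3]
Peg 2: [4, 1]

After move 6 (0->0):
Peg 0: [2]
Peg 1: [5, 3]
Peg 2: [4, 1]

After move 7 (2->1):
Peg 0: [2]
Peg 1: [5, 3, 1]
Peg 2: [4]

After move 8 (0->2):
Peg 0: []
Peg 1: [5, 3, 1]
Peg 2: [4, 2]

Answer: Peg 0: []
Peg 1: [5, 3, 1]
Peg 2: [4, 2]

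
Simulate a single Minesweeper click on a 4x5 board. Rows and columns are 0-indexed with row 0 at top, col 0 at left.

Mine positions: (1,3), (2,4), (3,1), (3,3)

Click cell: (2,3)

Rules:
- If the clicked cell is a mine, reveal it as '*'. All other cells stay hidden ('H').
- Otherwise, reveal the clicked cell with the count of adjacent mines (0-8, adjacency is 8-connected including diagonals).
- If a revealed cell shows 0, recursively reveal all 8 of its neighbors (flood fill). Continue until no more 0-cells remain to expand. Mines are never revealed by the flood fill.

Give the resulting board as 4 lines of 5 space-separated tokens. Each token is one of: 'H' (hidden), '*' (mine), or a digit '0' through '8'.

H H H H H
H H H H H
H H H 3 H
H H H H H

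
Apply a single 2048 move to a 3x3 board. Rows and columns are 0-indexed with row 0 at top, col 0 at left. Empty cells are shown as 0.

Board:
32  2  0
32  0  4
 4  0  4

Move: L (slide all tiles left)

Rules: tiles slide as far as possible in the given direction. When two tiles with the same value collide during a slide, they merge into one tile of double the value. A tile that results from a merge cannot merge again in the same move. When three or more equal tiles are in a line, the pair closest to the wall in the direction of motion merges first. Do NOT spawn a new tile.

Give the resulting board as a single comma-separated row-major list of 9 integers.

Answer: 32, 2, 0, 32, 4, 0, 8, 0, 0

Derivation:
Slide left:
row 0: [32, 2, 0] -> [32, 2, 0]
row 1: [32, 0, 4] -> [32, 4, 0]
row 2: [4, 0, 4] -> [8, 0, 0]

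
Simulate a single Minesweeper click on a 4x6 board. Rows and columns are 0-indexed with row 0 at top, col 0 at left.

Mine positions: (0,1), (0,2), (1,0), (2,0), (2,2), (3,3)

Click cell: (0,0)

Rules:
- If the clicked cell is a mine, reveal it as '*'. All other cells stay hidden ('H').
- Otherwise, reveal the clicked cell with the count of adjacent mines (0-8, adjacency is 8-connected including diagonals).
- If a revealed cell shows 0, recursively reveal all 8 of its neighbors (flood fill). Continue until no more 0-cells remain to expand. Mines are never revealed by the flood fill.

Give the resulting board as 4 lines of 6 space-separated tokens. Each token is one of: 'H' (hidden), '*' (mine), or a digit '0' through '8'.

2 H H H H H
H H H H H H
H H H H H H
H H H H H H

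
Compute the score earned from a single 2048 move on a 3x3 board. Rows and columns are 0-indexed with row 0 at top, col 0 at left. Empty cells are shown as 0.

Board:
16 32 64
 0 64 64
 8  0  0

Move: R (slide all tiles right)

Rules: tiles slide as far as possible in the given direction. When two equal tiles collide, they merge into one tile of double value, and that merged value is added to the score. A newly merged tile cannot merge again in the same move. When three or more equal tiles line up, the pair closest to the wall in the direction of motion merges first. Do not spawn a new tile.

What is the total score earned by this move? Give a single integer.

Slide right:
row 0: [16, 32, 64] -> [16, 32, 64]  score +0 (running 0)
row 1: [0, 64, 64] -> [0, 0, 128]  score +128 (running 128)
row 2: [8, 0, 0] -> [0, 0, 8]  score +0 (running 128)
Board after move:
 16  32  64
  0   0 128
  0   0   8

Answer: 128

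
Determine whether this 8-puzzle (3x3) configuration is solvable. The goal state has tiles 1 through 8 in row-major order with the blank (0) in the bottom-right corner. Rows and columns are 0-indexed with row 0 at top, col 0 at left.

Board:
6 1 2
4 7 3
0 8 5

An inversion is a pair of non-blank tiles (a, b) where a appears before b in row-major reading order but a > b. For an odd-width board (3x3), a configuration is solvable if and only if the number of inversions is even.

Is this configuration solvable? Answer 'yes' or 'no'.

Answer: no

Derivation:
Inversions (pairs i<j in row-major order where tile[i] > tile[j] > 0): 9
9 is odd, so the puzzle is not solvable.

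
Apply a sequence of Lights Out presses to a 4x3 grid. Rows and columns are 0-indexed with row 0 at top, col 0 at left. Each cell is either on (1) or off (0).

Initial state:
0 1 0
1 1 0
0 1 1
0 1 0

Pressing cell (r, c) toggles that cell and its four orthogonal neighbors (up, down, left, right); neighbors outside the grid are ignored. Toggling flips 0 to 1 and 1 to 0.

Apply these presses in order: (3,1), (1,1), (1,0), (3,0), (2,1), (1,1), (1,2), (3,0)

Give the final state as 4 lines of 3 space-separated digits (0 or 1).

After press 1 at (3,1):
0 1 0
1 1 0
0 0 1
1 0 1

After press 2 at (1,1):
0 0 0
0 0 1
0 1 1
1 0 1

After press 3 at (1,0):
1 0 0
1 1 1
1 1 1
1 0 1

After press 4 at (3,0):
1 0 0
1 1 1
0 1 1
0 1 1

After press 5 at (2,1):
1 0 0
1 0 1
1 0 0
0 0 1

After press 6 at (1,1):
1 1 0
0 1 0
1 1 0
0 0 1

After press 7 at (1,2):
1 1 1
0 0 1
1 1 1
0 0 1

After press 8 at (3,0):
1 1 1
0 0 1
0 1 1
1 1 1

Answer: 1 1 1
0 0 1
0 1 1
1 1 1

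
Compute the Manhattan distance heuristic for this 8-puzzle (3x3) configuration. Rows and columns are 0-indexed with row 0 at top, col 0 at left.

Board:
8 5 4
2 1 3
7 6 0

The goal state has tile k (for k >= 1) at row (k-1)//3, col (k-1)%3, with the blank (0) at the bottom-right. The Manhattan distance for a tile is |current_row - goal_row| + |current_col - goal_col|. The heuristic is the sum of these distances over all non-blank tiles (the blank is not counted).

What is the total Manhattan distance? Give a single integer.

Answer: 14

Derivation:
Tile 8: (0,0)->(2,1) = 3
Tile 5: (0,1)->(1,1) = 1
Tile 4: (0,2)->(1,0) = 3
Tile 2: (1,0)->(0,1) = 2
Tile 1: (1,1)->(0,0) = 2
Tile 3: (1,2)->(0,2) = 1
Tile 7: (2,0)->(2,0) = 0
Tile 6: (2,1)->(1,2) = 2
Sum: 3 + 1 + 3 + 2 + 2 + 1 + 0 + 2 = 14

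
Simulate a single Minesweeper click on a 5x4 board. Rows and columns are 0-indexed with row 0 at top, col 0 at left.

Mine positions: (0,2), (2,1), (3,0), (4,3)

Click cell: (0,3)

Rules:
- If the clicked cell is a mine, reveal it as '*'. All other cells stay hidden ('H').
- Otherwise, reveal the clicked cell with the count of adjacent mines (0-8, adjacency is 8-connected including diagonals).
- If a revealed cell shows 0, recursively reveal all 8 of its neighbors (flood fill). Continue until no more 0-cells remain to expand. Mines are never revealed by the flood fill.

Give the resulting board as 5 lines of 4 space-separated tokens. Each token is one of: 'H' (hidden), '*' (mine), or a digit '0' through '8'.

H H H 1
H H H H
H H H H
H H H H
H H H H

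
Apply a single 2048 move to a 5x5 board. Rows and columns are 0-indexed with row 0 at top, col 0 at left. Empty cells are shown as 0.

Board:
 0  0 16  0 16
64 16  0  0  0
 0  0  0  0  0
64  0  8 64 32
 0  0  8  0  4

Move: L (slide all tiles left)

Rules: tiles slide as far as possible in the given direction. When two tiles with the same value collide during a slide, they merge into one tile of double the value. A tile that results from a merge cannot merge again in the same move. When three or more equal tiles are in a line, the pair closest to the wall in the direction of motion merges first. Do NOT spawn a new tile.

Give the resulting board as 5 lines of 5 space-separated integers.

Slide left:
row 0: [0, 0, 16, 0, 16] -> [32, 0, 0, 0, 0]
row 1: [64, 16, 0, 0, 0] -> [64, 16, 0, 0, 0]
row 2: [0, 0, 0, 0, 0] -> [0, 0, 0, 0, 0]
row 3: [64, 0, 8, 64, 32] -> [64, 8, 64, 32, 0]
row 4: [0, 0, 8, 0, 4] -> [8, 4, 0, 0, 0]

Answer: 32  0  0  0  0
64 16  0  0  0
 0  0  0  0  0
64  8 64 32  0
 8  4  0  0  0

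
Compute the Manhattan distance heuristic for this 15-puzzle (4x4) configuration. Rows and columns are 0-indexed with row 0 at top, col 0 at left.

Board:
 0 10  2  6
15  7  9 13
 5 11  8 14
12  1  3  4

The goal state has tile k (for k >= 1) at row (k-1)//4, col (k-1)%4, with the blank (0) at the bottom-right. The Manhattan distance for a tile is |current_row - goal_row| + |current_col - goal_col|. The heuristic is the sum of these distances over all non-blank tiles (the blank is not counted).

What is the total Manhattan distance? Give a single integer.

Answer: 40

Derivation:
Tile 10: (0,1)->(2,1) = 2
Tile 2: (0,2)->(0,1) = 1
Tile 6: (0,3)->(1,1) = 3
Tile 15: (1,0)->(3,2) = 4
Tile 7: (1,1)->(1,2) = 1
Tile 9: (1,2)->(2,0) = 3
Tile 13: (1,3)->(3,0) = 5
Tile 5: (2,0)->(1,0) = 1
Tile 11: (2,1)->(2,2) = 1
Tile 8: (2,2)->(1,3) = 2
Tile 14: (2,3)->(3,1) = 3
Tile 12: (3,0)->(2,3) = 4
Tile 1: (3,1)->(0,0) = 4
Tile 3: (3,2)->(0,2) = 3
Tile 4: (3,3)->(0,3) = 3
Sum: 2 + 1 + 3 + 4 + 1 + 3 + 5 + 1 + 1 + 2 + 3 + 4 + 4 + 3 + 3 = 40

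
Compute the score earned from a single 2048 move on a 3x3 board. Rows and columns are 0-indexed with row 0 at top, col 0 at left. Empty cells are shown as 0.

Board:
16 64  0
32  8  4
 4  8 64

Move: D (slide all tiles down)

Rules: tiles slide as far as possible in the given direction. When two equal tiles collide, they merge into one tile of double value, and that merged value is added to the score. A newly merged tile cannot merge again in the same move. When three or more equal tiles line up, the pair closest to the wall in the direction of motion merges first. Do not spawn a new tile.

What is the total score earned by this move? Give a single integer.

Slide down:
col 0: [16, 32, 4] -> [16, 32, 4]  score +0 (running 0)
col 1: [64, 8, 8] -> [0, 64, 16]  score +16 (running 16)
col 2: [0, 4, 64] -> [0, 4, 64]  score +0 (running 16)
Board after move:
16  0  0
32 64  4
 4 16 64

Answer: 16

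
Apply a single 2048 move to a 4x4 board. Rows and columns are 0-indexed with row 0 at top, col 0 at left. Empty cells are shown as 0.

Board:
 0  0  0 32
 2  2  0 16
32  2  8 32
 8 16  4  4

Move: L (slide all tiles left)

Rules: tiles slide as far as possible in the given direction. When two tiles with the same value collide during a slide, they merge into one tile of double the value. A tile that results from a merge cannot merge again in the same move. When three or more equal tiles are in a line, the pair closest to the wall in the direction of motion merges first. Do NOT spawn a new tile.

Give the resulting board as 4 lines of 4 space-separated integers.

Slide left:
row 0: [0, 0, 0, 32] -> [32, 0, 0, 0]
row 1: [2, 2, 0, 16] -> [4, 16, 0, 0]
row 2: [32, 2, 8, 32] -> [32, 2, 8, 32]
row 3: [8, 16, 4, 4] -> [8, 16, 8, 0]

Answer: 32  0  0  0
 4 16  0  0
32  2  8 32
 8 16  8  0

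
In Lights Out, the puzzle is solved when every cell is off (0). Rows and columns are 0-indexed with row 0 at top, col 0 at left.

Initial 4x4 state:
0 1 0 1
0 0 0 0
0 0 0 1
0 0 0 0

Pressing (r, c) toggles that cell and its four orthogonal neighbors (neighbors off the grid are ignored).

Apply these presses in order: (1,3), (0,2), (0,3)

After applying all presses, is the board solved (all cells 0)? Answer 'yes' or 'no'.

After press 1 at (1,3):
0 1 0 0
0 0 1 1
0 0 0 0
0 0 0 0

After press 2 at (0,2):
0 0 1 1
0 0 0 1
0 0 0 0
0 0 0 0

After press 3 at (0,3):
0 0 0 0
0 0 0 0
0 0 0 0
0 0 0 0

Lights still on: 0

Answer: yes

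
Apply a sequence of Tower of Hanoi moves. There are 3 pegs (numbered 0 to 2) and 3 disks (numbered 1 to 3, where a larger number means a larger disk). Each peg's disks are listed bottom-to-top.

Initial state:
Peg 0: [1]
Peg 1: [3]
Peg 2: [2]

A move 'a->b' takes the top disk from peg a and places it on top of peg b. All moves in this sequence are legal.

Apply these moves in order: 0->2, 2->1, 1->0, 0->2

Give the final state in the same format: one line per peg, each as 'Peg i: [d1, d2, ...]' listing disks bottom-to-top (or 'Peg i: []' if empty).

After move 1 (0->2):
Peg 0: []
Peg 1: [3]
Peg 2: [2, 1]

After move 2 (2->1):
Peg 0: []
Peg 1: [3, 1]
Peg 2: [2]

After move 3 (1->0):
Peg 0: [1]
Peg 1: [3]
Peg 2: [2]

After move 4 (0->2):
Peg 0: []
Peg 1: [3]
Peg 2: [2, 1]

Answer: Peg 0: []
Peg 1: [3]
Peg 2: [2, 1]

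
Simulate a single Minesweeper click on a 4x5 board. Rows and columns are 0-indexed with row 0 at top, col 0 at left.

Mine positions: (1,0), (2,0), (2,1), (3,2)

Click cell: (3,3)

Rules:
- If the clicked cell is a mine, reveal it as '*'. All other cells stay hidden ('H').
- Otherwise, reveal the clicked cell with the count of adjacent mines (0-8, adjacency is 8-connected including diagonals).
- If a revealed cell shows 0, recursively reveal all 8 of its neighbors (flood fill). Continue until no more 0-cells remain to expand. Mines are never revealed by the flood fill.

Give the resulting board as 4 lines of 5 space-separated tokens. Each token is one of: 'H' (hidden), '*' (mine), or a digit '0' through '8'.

H H H H H
H H H H H
H H H H H
H H H 1 H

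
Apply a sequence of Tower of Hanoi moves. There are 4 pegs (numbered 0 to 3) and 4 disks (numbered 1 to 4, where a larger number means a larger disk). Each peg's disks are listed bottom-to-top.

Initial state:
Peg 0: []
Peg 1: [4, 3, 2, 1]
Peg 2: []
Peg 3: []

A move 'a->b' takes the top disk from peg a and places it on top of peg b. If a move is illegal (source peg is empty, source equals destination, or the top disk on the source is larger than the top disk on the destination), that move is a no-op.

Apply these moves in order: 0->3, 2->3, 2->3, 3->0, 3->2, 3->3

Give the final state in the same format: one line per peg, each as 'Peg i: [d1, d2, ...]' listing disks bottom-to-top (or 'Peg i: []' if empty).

After move 1 (0->3):
Peg 0: []
Peg 1: [4, 3, 2, 1]
Peg 2: []
Peg 3: []

After move 2 (2->3):
Peg 0: []
Peg 1: [4, 3, 2, 1]
Peg 2: []
Peg 3: []

After move 3 (2->3):
Peg 0: []
Peg 1: [4, 3, 2, 1]
Peg 2: []
Peg 3: []

After move 4 (3->0):
Peg 0: []
Peg 1: [4, 3, 2, 1]
Peg 2: []
Peg 3: []

After move 5 (3->2):
Peg 0: []
Peg 1: [4, 3, 2, 1]
Peg 2: []
Peg 3: []

After move 6 (3->3):
Peg 0: []
Peg 1: [4, 3, 2, 1]
Peg 2: []
Peg 3: []

Answer: Peg 0: []
Peg 1: [4, 3, 2, 1]
Peg 2: []
Peg 3: []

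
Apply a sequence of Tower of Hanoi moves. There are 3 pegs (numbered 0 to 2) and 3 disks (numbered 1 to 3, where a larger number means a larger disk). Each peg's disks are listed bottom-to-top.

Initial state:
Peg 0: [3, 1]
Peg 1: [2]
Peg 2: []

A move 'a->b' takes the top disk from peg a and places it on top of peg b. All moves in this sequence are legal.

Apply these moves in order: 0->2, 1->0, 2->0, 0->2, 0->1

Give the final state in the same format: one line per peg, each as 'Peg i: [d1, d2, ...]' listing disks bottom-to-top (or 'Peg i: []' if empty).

Answer: Peg 0: [3]
Peg 1: [2]
Peg 2: [1]

Derivation:
After move 1 (0->2):
Peg 0: [3]
Peg 1: [2]
Peg 2: [1]

After move 2 (1->0):
Peg 0: [3, 2]
Peg 1: []
Peg 2: [1]

After move 3 (2->0):
Peg 0: [3, 2, 1]
Peg 1: []
Peg 2: []

After move 4 (0->2):
Peg 0: [3, 2]
Peg 1: []
Peg 2: [1]

After move 5 (0->1):
Peg 0: [3]
Peg 1: [2]
Peg 2: [1]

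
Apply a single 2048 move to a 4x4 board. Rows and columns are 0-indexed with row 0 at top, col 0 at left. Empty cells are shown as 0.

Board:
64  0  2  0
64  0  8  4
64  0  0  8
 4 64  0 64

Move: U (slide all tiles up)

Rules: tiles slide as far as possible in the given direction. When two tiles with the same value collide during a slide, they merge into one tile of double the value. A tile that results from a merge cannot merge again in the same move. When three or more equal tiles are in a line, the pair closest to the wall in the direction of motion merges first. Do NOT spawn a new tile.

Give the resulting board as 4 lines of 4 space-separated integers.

Answer: 128  64   2   4
 64   0   8   8
  4   0   0  64
  0   0   0   0

Derivation:
Slide up:
col 0: [64, 64, 64, 4] -> [128, 64, 4, 0]
col 1: [0, 0, 0, 64] -> [64, 0, 0, 0]
col 2: [2, 8, 0, 0] -> [2, 8, 0, 0]
col 3: [0, 4, 8, 64] -> [4, 8, 64, 0]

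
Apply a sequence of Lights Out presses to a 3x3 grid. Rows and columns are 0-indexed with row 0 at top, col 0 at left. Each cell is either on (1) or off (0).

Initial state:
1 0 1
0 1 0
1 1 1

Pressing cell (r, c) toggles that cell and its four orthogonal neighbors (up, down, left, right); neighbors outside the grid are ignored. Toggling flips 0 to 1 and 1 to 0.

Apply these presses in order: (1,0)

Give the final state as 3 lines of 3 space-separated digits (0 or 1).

After press 1 at (1,0):
0 0 1
1 0 0
0 1 1

Answer: 0 0 1
1 0 0
0 1 1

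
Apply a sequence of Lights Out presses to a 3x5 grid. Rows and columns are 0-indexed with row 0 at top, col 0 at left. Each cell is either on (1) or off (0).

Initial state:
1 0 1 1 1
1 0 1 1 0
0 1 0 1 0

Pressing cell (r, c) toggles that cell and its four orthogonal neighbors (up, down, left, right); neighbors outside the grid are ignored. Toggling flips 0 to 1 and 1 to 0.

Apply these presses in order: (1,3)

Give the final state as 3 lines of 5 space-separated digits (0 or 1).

Answer: 1 0 1 0 1
1 0 0 0 1
0 1 0 0 0

Derivation:
After press 1 at (1,3):
1 0 1 0 1
1 0 0 0 1
0 1 0 0 0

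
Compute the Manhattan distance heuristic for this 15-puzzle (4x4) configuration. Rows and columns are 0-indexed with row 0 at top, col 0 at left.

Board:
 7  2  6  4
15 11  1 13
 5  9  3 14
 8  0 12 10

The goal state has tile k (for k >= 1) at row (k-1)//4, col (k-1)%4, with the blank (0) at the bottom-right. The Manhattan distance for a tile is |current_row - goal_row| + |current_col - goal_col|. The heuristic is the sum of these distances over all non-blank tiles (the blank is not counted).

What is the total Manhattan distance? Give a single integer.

Answer: 36

Derivation:
Tile 7: at (0,0), goal (1,2), distance |0-1|+|0-2| = 3
Tile 2: at (0,1), goal (0,1), distance |0-0|+|1-1| = 0
Tile 6: at (0,2), goal (1,1), distance |0-1|+|2-1| = 2
Tile 4: at (0,3), goal (0,3), distance |0-0|+|3-3| = 0
Tile 15: at (1,0), goal (3,2), distance |1-3|+|0-2| = 4
Tile 11: at (1,1), goal (2,2), distance |1-2|+|1-2| = 2
Tile 1: at (1,2), goal (0,0), distance |1-0|+|2-0| = 3
Tile 13: at (1,3), goal (3,0), distance |1-3|+|3-0| = 5
Tile 5: at (2,0), goal (1,0), distance |2-1|+|0-0| = 1
Tile 9: at (2,1), goal (2,0), distance |2-2|+|1-0| = 1
Tile 3: at (2,2), goal (0,2), distance |2-0|+|2-2| = 2
Tile 14: at (2,3), goal (3,1), distance |2-3|+|3-1| = 3
Tile 8: at (3,0), goal (1,3), distance |3-1|+|0-3| = 5
Tile 12: at (3,2), goal (2,3), distance |3-2|+|2-3| = 2
Tile 10: at (3,3), goal (2,1), distance |3-2|+|3-1| = 3
Sum: 3 + 0 + 2 + 0 + 4 + 2 + 3 + 5 + 1 + 1 + 2 + 3 + 5 + 2 + 3 = 36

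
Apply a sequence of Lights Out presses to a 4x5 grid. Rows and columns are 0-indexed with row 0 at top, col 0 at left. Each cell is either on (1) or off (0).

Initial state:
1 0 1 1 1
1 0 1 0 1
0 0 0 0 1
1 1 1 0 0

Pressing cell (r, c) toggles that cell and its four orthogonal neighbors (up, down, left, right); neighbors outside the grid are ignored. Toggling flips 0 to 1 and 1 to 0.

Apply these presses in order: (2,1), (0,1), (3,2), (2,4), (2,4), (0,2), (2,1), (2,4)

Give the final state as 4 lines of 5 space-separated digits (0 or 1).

After press 1 at (2,1):
1 0 1 1 1
1 1 1 0 1
1 1 1 0 1
1 0 1 0 0

After press 2 at (0,1):
0 1 0 1 1
1 0 1 0 1
1 1 1 0 1
1 0 1 0 0

After press 3 at (3,2):
0 1 0 1 1
1 0 1 0 1
1 1 0 0 1
1 1 0 1 0

After press 4 at (2,4):
0 1 0 1 1
1 0 1 0 0
1 1 0 1 0
1 1 0 1 1

After press 5 at (2,4):
0 1 0 1 1
1 0 1 0 1
1 1 0 0 1
1 1 0 1 0

After press 6 at (0,2):
0 0 1 0 1
1 0 0 0 1
1 1 0 0 1
1 1 0 1 0

After press 7 at (2,1):
0 0 1 0 1
1 1 0 0 1
0 0 1 0 1
1 0 0 1 0

After press 8 at (2,4):
0 0 1 0 1
1 1 0 0 0
0 0 1 1 0
1 0 0 1 1

Answer: 0 0 1 0 1
1 1 0 0 0
0 0 1 1 0
1 0 0 1 1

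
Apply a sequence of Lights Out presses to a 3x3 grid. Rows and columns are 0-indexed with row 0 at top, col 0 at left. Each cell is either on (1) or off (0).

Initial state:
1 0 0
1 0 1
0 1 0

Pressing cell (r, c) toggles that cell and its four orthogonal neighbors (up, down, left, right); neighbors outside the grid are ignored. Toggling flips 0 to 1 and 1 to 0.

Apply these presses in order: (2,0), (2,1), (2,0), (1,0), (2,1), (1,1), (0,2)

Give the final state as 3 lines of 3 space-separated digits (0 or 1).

After press 1 at (2,0):
1 0 0
0 0 1
1 0 0

After press 2 at (2,1):
1 0 0
0 1 1
0 1 1

After press 3 at (2,0):
1 0 0
1 1 1
1 0 1

After press 4 at (1,0):
0 0 0
0 0 1
0 0 1

After press 5 at (2,1):
0 0 0
0 1 1
1 1 0

After press 6 at (1,1):
0 1 0
1 0 0
1 0 0

After press 7 at (0,2):
0 0 1
1 0 1
1 0 0

Answer: 0 0 1
1 0 1
1 0 0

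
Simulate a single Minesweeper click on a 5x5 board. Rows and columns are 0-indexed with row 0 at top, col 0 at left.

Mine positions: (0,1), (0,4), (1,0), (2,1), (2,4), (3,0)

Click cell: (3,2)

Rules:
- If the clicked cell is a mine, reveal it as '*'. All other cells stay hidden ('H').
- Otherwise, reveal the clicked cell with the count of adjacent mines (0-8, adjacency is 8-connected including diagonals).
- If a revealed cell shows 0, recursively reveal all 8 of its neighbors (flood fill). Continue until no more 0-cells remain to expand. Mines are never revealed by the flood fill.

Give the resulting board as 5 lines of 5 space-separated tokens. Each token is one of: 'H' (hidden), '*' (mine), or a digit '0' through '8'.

H H H H H
H H H H H
H H H H H
H H 1 H H
H H H H H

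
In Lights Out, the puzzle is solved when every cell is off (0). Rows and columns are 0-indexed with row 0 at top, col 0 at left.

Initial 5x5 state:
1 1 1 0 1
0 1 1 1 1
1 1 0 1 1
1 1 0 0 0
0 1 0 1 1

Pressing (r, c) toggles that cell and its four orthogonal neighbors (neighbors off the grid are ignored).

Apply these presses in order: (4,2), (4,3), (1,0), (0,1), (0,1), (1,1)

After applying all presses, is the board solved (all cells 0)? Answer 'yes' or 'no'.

After press 1 at (4,2):
1 1 1 0 1
0 1 1 1 1
1 1 0 1 1
1 1 1 0 0
0 0 1 0 1

After press 2 at (4,3):
1 1 1 0 1
0 1 1 1 1
1 1 0 1 1
1 1 1 1 0
0 0 0 1 0

After press 3 at (1,0):
0 1 1 0 1
1 0 1 1 1
0 1 0 1 1
1 1 1 1 0
0 0 0 1 0

After press 4 at (0,1):
1 0 0 0 1
1 1 1 1 1
0 1 0 1 1
1 1 1 1 0
0 0 0 1 0

After press 5 at (0,1):
0 1 1 0 1
1 0 1 1 1
0 1 0 1 1
1 1 1 1 0
0 0 0 1 0

After press 6 at (1,1):
0 0 1 0 1
0 1 0 1 1
0 0 0 1 1
1 1 1 1 0
0 0 0 1 0

Lights still on: 12

Answer: no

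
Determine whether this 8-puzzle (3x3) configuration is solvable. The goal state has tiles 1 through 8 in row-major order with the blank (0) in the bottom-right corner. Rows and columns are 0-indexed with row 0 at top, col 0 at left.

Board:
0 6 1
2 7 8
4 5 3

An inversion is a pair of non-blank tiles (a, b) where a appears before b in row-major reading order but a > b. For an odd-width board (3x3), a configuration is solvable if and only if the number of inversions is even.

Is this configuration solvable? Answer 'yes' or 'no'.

Inversions (pairs i<j in row-major order where tile[i] > tile[j] > 0): 13
13 is odd, so the puzzle is not solvable.

Answer: no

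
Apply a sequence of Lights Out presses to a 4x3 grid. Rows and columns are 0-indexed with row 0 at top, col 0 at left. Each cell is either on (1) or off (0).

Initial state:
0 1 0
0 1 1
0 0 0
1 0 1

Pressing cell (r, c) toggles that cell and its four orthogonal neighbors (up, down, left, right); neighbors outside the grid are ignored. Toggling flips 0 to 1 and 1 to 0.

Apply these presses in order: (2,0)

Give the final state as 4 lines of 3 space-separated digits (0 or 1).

Answer: 0 1 0
1 1 1
1 1 0
0 0 1

Derivation:
After press 1 at (2,0):
0 1 0
1 1 1
1 1 0
0 0 1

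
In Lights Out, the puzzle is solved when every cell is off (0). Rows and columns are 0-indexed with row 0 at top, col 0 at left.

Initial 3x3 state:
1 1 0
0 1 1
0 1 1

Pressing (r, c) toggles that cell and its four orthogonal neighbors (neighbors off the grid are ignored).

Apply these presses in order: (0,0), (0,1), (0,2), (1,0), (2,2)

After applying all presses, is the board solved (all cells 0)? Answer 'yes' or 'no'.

After press 1 at (0,0):
0 0 0
1 1 1
0 1 1

After press 2 at (0,1):
1 1 1
1 0 1
0 1 1

After press 3 at (0,2):
1 0 0
1 0 0
0 1 1

After press 4 at (1,0):
0 0 0
0 1 0
1 1 1

After press 5 at (2,2):
0 0 0
0 1 1
1 0 0

Lights still on: 3

Answer: no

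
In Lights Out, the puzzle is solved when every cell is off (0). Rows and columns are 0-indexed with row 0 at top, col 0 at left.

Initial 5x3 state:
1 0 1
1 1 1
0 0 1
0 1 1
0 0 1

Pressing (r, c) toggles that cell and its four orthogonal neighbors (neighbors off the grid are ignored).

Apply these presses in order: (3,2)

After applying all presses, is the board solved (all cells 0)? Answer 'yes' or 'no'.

Answer: no

Derivation:
After press 1 at (3,2):
1 0 1
1 1 1
0 0 0
0 0 0
0 0 0

Lights still on: 5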